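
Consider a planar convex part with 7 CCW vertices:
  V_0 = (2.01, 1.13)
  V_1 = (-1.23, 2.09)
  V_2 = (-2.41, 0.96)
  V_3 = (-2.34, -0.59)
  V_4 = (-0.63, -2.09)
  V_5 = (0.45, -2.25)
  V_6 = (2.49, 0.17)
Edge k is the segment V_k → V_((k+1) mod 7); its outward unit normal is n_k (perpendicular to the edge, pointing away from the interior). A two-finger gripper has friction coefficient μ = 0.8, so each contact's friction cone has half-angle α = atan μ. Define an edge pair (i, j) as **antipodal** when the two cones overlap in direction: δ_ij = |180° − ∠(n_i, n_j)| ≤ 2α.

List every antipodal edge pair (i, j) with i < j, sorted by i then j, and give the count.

count = 11; pairs: (0,2), (0,3), (0,4), (0,5), (1,4), (1,5), (1,6), (2,5), (2,6), (3,6), (4,6)

α = atan 0.8 = 38.66°;  2α = 77.32°
n_0 = (+0.2841, +0.9588)
n_1 = (-0.6916, +0.7222)
n_2 = (-0.9990, -0.0451)
n_3 = (-0.6594, -0.7518)
n_4 = (-0.1465, -0.9892)
n_5 = (+0.7646, -0.6445)
n_6 = (+0.8944, +0.4472)
  (0,1): δ = 119.74°  ·
  (0,2): δ = 70.91°  ✓
  (0,3): δ = 24.75°  ✓
  (0,4): δ = 8.08°  ✓
  (0,5): δ = 66.37°  ✓
  (0,6): δ = 133.07°  ·
  (1,2): δ = 131.17°  ·
  (1,3): δ = 85.02°  ·
  (1,4): δ = 52.19°  ✓
  (1,5): δ = 6.11°  ✓
  (1,6): δ = 72.81°  ✓
  (2,3): δ = 133.84°  ·
  (2,4): δ = 101.01°  ·
  (2,5): δ = 42.72°  ✓
  (2,6): δ = 23.98°  ✓
  (3,4): δ = 147.17°  ·
  (3,5): δ = 88.87°  ·
  (3,6): δ = 22.18°  ✓
  (4,5): δ = 121.70°  ·
  (4,6): δ = 55.01°  ✓
  (5,6): δ = 113.30°  ·
antipodal pairs: 11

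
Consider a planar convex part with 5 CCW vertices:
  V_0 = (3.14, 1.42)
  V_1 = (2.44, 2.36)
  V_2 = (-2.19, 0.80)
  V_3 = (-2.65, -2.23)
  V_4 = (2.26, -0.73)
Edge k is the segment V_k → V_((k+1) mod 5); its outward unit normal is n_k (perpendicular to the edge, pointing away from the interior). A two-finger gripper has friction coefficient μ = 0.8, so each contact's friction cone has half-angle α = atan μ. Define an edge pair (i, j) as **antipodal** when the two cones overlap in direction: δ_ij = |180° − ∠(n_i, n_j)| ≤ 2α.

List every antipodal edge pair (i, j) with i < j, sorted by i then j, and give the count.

α = atan 0.8 = 38.66°;  2α = 77.32°
n_0 = (+0.8020, +0.5973)
n_1 = (-0.3193, +0.9477)
n_2 = (-0.9887, +0.1501)
n_3 = (+0.2922, -0.9564)
n_4 = (+0.9255, -0.3788)
  (0,1): δ = 108.05°  ·
  (0,2): δ = 45.31°  ✓
  (0,3): δ = 70.31°  ✓
  (0,4): δ = 121.07°  ·
  (1,2): δ = 117.25°  ·
  (1,3): δ = 1.63°  ✓
  (1,4): δ = 49.12°  ✓
  (2,3): δ = 64.38°  ✓
  (2,4): δ = 13.63°  ✓
  (3,4): δ = 129.25°  ·
antipodal pairs: 6

count = 6; pairs: (0,2), (0,3), (1,3), (1,4), (2,3), (2,4)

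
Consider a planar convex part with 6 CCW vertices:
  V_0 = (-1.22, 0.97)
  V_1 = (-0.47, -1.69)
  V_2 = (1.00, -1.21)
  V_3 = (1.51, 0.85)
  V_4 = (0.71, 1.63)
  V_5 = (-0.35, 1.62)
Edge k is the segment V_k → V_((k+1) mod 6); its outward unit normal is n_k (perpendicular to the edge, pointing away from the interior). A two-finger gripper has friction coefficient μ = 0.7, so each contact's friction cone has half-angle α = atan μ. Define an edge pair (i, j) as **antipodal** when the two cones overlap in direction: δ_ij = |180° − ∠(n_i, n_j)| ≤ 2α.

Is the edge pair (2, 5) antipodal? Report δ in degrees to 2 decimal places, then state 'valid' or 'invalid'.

δ = 39.33°, valid

α = atan 0.7 = 34.99°;  2α = 69.98°
edge 2: e_2 = (+0.51, +2.06);  n_2 = (+0.9707, -0.2403)
edge 5: e_5 = (-0.87, -0.65);  n_5 = (-0.5985, +0.8011)
∠(n_2, n_5) = 140.67°
δ = |180° − 140.67°| = 39.33°
39.33° ≤ 2α = 69.98°  →  valid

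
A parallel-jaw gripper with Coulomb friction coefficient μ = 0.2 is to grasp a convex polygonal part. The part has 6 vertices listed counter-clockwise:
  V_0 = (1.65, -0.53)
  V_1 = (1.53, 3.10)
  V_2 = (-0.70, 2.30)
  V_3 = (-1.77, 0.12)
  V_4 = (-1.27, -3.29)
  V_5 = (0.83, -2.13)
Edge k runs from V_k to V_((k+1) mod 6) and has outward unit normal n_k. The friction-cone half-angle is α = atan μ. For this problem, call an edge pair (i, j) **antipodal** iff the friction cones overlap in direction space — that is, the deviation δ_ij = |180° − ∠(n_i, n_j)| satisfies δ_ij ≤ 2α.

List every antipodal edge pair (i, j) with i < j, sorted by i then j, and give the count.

α = atan 0.2 = 11.31°;  2α = 22.62°
n_0 = (+0.9995, +0.0330)
n_1 = (-0.3377, +0.9413)
n_2 = (-0.8977, +0.4406)
n_3 = (-0.9894, -0.1451)
n_4 = (+0.4835, -0.8753)
n_5 = (+0.8899, -0.4561)
  (0,1): δ = 72.16°  ·
  (0,2): δ = 28.04°  ·
  (0,3): δ = 6.45°  ✓
  (0,4): δ = 117.02°  ·
  (0,5): δ = 150.97°  ·
  (1,2): δ = 135.88°  ·
  (1,3): δ = 101.39°  ·
  (1,4): δ = 9.18°  ✓
  (1,5): δ = 43.13°  ·
  (2,3): δ = 145.52°  ·
  (2,4): δ = 34.94°  ·
  (2,5): δ = 0.99°  ✓
  (3,4): δ = 69.43°  ·
  (3,5): δ = 35.48°  ·
  (4,5): δ = 146.05°  ·
antipodal pairs: 3

count = 3; pairs: (0,3), (1,4), (2,5)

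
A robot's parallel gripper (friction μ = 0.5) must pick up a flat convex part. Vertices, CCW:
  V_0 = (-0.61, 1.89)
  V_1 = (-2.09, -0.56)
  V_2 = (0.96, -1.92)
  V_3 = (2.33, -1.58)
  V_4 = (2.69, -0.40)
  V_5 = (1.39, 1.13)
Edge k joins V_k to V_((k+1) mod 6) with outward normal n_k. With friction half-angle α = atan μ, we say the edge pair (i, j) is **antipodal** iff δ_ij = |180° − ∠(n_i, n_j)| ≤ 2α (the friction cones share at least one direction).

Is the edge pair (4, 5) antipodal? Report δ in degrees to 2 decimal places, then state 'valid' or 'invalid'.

δ = 151.16°, invalid

α = atan 0.5 = 26.57°;  2α = 53.13°
edge 4: e_4 = (-1.30, +1.53);  n_4 = (+0.7621, +0.6475)
edge 5: e_5 = (-2.00, +0.76);  n_5 = (+0.3552, +0.9348)
∠(n_4, n_5) = 28.84°
δ = |180° − 28.84°| = 151.16°
151.16° > 2α = 53.13°  →  invalid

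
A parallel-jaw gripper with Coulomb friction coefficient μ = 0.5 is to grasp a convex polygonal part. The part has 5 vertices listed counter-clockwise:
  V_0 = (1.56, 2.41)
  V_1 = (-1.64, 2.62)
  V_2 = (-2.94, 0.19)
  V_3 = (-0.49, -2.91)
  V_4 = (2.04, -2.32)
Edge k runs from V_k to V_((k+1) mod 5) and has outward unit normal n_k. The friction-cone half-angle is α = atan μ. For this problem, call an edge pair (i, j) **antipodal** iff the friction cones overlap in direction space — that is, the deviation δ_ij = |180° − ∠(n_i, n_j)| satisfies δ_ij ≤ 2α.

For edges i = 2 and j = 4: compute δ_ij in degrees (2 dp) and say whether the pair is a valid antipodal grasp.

δ = 32.53°, valid

α = atan 0.5 = 26.57°;  2α = 53.13°
edge 2: e_2 = (+2.45, -3.10);  n_2 = (-0.7846, -0.6201)
edge 4: e_4 = (-0.48, +4.73);  n_4 = (+0.9949, +0.1010)
∠(n_2, n_4) = 147.47°
δ = |180° − 147.47°| = 32.53°
32.53° ≤ 2α = 53.13°  →  valid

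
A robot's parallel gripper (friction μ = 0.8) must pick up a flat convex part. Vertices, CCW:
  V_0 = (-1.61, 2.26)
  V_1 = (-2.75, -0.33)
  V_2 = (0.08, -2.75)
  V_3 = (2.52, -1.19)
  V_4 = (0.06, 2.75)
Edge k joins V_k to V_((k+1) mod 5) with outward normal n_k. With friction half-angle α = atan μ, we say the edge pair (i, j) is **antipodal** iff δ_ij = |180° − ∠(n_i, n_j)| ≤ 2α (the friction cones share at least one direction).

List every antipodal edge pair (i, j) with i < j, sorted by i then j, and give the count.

α = atan 0.8 = 38.66°;  2α = 77.32°
n_0 = (-0.9153, +0.4029)
n_1 = (-0.6499, -0.7600)
n_2 = (+0.5387, -0.8425)
n_3 = (+0.8482, +0.5296)
n_4 = (-0.2815, +0.9595)
  (0,1): δ = 106.78°  ·
  (0,2): δ = 33.65°  ✓
  (0,3): δ = 55.74°  ✓
  (0,4): δ = 130.11°  ·
  (1,2): δ = 106.87°  ·
  (1,3): δ = 17.49°  ✓
  (1,4): δ = 56.89°  ✓
  (2,3): δ = 90.61°  ·
  (2,4): δ = 16.24°  ✓
  (3,4): δ = 105.63°  ·
antipodal pairs: 5

count = 5; pairs: (0,2), (0,3), (1,3), (1,4), (2,4)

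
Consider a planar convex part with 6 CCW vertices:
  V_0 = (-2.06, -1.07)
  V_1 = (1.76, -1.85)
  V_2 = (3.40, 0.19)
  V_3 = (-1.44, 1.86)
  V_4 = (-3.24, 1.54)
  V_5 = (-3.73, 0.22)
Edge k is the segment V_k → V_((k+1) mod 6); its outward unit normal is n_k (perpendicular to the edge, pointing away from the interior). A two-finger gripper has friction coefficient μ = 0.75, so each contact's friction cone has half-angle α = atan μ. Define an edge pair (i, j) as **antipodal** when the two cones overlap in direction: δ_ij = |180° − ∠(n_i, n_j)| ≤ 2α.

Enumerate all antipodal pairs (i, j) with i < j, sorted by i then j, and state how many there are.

α = atan 0.75 = 36.87°;  2α = 73.74°
n_0 = (-0.2001, -0.9798)
n_1 = (+0.7794, -0.6266)
n_2 = (+0.3262, +0.9453)
n_3 = (-0.1750, +0.9846)
n_4 = (-0.9375, +0.3480)
n_5 = (-0.6113, -0.7914)
  (0,1): δ = 117.26°  ·
  (0,2): δ = 7.50°  ✓
  (0,3): δ = 21.62°  ✓
  (0,4): δ = 81.17°  ·
  (0,5): δ = 153.86°  ·
  (1,2): δ = 70.24°  ✓
  (1,3): δ = 41.12°  ✓
  (1,4): δ = 18.43°  ✓
  (1,5): δ = 91.11°  ·
  (2,3): δ = 150.88°  ·
  (2,4): δ = 91.33°  ·
  (2,5): δ = 18.65°  ✓
  (3,4): δ = 120.45°  ·
  (3,5): δ = 47.77°  ✓
  (4,5): δ = 107.32°  ·
antipodal pairs: 7

count = 7; pairs: (0,2), (0,3), (1,2), (1,3), (1,4), (2,5), (3,5)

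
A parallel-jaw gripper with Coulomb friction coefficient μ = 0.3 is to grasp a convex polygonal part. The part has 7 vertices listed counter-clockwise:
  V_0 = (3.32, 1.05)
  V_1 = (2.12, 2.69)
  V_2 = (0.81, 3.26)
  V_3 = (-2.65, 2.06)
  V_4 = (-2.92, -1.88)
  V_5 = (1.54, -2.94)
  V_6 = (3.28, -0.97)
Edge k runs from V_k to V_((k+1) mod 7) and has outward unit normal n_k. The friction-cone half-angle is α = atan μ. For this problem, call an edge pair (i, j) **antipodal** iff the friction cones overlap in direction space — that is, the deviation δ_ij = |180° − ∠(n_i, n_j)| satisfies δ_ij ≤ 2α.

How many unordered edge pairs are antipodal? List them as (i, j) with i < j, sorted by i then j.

α = atan 0.3 = 16.70°;  2α = 33.40°
n_0 = (+0.8070, +0.5905)
n_1 = (+0.3990, +0.9170)
n_2 = (-0.3277, +0.9448)
n_3 = (-0.9977, +0.0684)
n_4 = (-0.2312, -0.9729)
n_5 = (+0.7495, -0.6620)
n_6 = (+0.9998, -0.0198)
  (0,1): δ = 149.71°  ·
  (0,2): δ = 107.07°  ·
  (0,3): δ = 40.11°  ·
  (0,4): δ = 40.44°  ·
  (0,5): δ = 102.35°  ·
  (0,6): δ = 142.67°  ·
  (1,2): δ = 137.36°  ·
  (1,3): δ = 70.41°  ·
  (1,4): δ = 10.15°  ✓
  (1,5): δ = 72.06°  ·
  (1,6): δ = 112.38°  ·
  (2,3): δ = 113.05°  ·
  (2,4): δ = 32.50°  ✓
  (2,5): δ = 29.42°  ✓
  (2,6): δ = 69.74°  ·
  (3,4): δ = 99.45°  ·
  (3,5): δ = 37.53°  ·
  (3,6): δ = 2.79°  ✓
  (4,5): δ = 118.08°  ·
  (4,6): δ = 77.77°  ·
  (5,6): δ = 139.68°  ·
antipodal pairs: 4

count = 4; pairs: (1,4), (2,4), (2,5), (3,6)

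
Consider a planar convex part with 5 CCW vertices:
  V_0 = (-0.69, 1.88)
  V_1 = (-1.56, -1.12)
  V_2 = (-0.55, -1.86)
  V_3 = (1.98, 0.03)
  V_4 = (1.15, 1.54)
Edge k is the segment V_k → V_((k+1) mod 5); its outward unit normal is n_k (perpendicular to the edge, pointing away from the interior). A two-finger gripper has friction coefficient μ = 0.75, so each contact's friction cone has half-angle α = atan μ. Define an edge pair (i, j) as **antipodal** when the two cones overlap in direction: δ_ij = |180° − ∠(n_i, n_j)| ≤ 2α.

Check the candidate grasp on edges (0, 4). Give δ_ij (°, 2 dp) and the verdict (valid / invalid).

α = atan 0.75 = 36.87°;  2α = 73.74°
edge 0: e_0 = (-0.87, -3.00);  n_0 = (-0.9604, +0.2785)
edge 4: e_4 = (-1.84, +0.34);  n_4 = (+0.1817, +0.9834)
∠(n_0, n_4) = 84.30°
δ = |180° − 84.30°| = 95.70°
95.70° > 2α = 73.74°  →  invalid

δ = 95.70°, invalid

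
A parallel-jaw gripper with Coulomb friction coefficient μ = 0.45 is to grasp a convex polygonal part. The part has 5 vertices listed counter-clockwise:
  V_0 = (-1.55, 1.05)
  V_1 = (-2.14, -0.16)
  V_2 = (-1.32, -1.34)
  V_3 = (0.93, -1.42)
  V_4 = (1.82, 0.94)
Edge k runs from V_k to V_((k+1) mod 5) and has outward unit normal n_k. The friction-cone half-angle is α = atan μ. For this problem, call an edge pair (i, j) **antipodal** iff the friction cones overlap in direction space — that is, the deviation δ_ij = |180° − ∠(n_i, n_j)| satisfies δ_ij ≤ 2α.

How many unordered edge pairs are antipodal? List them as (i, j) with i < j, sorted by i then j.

count = 2; pairs: (0,3), (2,4)

α = atan 0.45 = 24.23°;  2α = 48.46°
n_0 = (-0.8988, +0.4383)
n_1 = (-0.8212, -0.5707)
n_2 = (-0.0355, -0.9994)
n_3 = (+0.9357, -0.3529)
n_4 = (+0.0326, +0.9995)
  (0,1): δ = 119.21°  ·
  (0,2): δ = 66.04°  ·
  (0,3): δ = 5.33°  ✓
  (0,4): δ = 114.12°  ·
  (1,2): δ = 126.83°  ·
  (1,3): δ = 55.46°  ·
  (1,4): δ = 53.33°  ·
  (2,3): δ = 108.63°  ·
  (2,4): δ = 0.17°  ✓
  (3,4): δ = 71.21°  ·
antipodal pairs: 2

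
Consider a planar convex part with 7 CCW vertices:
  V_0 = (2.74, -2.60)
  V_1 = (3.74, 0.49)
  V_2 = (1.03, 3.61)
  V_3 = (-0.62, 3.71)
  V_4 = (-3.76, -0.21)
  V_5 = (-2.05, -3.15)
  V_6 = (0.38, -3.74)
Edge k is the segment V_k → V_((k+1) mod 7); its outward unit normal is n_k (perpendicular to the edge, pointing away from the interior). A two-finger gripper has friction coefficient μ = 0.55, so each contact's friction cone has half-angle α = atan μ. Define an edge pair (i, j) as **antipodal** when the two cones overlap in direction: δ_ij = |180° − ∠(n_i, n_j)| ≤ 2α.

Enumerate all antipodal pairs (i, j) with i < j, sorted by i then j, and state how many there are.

α = atan 0.55 = 28.81°;  2α = 57.62°
n_0 = (+0.9514, -0.3079)
n_1 = (+0.7550, +0.6558)
n_2 = (+0.0605, +0.9982)
n_3 = (-0.7805, +0.6252)
n_4 = (-0.8644, -0.5028)
n_5 = (-0.2359, -0.9718)
n_6 = (+0.4350, -0.9004)
  (0,1): δ = 121.09°  ·
  (0,2): δ = 75.54°  ·
  (0,3): δ = 20.76°  ✓
  (0,4): δ = 48.12°  ✓
  (0,5): δ = 94.29°  ·
  (0,6): δ = 133.72°  ·
  (1,2): δ = 134.45°  ·
  (1,3): δ = 79.67°  ·
  (1,4): δ = 10.79°  ✓
  (1,5): δ = 35.38°  ✓
  (1,6): δ = 74.81°  ·
  (2,3): δ = 125.23°  ·
  (2,4): δ = 56.35°  ✓
  (2,5): δ = 10.18°  ✓
  (2,6): δ = 29.25°  ✓
  (3,4): δ = 111.12°  ·
  (3,5): δ = 64.95°  ·
  (3,6): δ = 25.52°  ✓
  (4,5): δ = 133.83°  ·
  (4,6): δ = 94.40°  ·
  (5,6): δ = 140.57°  ·
antipodal pairs: 8

count = 8; pairs: (0,3), (0,4), (1,4), (1,5), (2,4), (2,5), (2,6), (3,6)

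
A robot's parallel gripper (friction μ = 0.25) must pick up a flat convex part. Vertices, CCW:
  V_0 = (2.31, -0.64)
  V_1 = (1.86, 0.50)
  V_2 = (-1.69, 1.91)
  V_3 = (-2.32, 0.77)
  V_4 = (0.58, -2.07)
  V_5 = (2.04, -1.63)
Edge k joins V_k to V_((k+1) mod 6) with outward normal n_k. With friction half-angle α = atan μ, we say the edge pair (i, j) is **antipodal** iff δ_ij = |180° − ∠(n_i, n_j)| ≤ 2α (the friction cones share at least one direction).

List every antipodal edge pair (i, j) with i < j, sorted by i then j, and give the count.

α = atan 0.25 = 14.04°;  2α = 28.07°
n_0 = (+0.9302, +0.3672)
n_1 = (+0.3691, +0.9294)
n_2 = (-0.8752, +0.4837)
n_3 = (-0.6997, -0.7145)
n_4 = (+0.2886, -0.9575)
n_5 = (+0.9648, -0.2631)
  (0,1): δ = 133.20°  ·
  (0,2): δ = 50.47°  ·
  (0,3): δ = 24.06°  ✓
  (0,4): δ = 85.23°  ·
  (0,5): δ = 143.20°  ·
  (1,2): δ = 97.26°  ·
  (1,3): δ = 22.74°  ✓
  (1,4): δ = 38.43°  ·
  (1,5): δ = 96.41°  ·
  (2,3): δ = 105.47°  ·
  (2,4): δ = 44.30°  ·
  (2,5): δ = 13.67°  ✓
  (3,4): δ = 118.83°  ·
  (3,5): δ = 60.85°  ·
  (4,5): δ = 122.03°  ·
antipodal pairs: 3

count = 3; pairs: (0,3), (1,3), (2,5)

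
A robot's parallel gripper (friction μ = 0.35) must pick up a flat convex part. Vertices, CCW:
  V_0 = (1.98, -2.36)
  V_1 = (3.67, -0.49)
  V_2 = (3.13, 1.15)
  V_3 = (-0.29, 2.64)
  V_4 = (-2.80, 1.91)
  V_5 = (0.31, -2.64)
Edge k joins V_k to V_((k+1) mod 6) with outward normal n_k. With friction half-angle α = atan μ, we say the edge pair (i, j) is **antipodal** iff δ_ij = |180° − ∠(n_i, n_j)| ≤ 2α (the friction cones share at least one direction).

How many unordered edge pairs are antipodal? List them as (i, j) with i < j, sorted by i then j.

count = 5; pairs: (0,3), (1,4), (2,4), (2,5), (3,5)

α = atan 0.35 = 19.29°;  2α = 38.58°
n_0 = (+0.7419, -0.6705)
n_1 = (+0.9498, +0.3128)
n_2 = (+0.3994, +0.9168)
n_3 = (-0.2793, +0.9602)
n_4 = (-0.8256, -0.5643)
n_5 = (+0.1654, -0.9862)
  (0,1): δ = 119.67°  ·
  (0,2): δ = 71.44°  ·
  (0,3): δ = 31.68°  ✓
  (0,4): δ = 76.46°  ·
  (0,5): δ = 141.62°  ·
  (1,2): δ = 131.77°  ·
  (1,3): δ = 92.01°  ·
  (1,4): δ = 16.13°  ✓
  (1,5): δ = 81.29°  ·
  (2,3): δ = 140.24°  ·
  (2,4): δ = 32.11°  ✓
  (2,5): δ = 33.06°  ✓
  (3,4): δ = 71.86°  ·
  (3,5): δ = 6.70°  ✓
  (4,5): δ = 114.84°  ·
antipodal pairs: 5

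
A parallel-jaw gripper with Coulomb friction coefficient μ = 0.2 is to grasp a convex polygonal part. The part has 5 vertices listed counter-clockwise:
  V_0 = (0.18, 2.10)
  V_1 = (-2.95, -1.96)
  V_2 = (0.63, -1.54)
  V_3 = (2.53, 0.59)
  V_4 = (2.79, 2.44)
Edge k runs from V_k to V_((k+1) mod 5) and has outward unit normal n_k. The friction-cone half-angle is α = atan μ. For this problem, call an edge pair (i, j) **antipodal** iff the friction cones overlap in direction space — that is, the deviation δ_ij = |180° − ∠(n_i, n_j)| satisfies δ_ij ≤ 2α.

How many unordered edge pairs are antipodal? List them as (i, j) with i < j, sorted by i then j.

count = 2; pairs: (0,2), (1,4)

α = atan 0.2 = 11.31°;  2α = 22.62°
n_0 = (-0.7920, +0.6106)
n_1 = (+0.1165, -0.9932)
n_2 = (+0.7462, -0.6657)
n_3 = (+0.9903, -0.1392)
n_4 = (-0.1292, +0.9916)
  (0,1): δ = 45.68°  ·
  (0,2): δ = 4.10°  ✓
  (0,3): δ = 29.63°  ·
  (0,4): δ = 135.05°  ·
  (1,2): δ = 138.42°  ·
  (1,3): δ = 104.69°  ·
  (1,4): δ = 0.73°  ✓
  (2,3): δ = 146.27°  ·
  (2,4): δ = 40.84°  ·
  (3,4): δ = 74.58°  ·
antipodal pairs: 2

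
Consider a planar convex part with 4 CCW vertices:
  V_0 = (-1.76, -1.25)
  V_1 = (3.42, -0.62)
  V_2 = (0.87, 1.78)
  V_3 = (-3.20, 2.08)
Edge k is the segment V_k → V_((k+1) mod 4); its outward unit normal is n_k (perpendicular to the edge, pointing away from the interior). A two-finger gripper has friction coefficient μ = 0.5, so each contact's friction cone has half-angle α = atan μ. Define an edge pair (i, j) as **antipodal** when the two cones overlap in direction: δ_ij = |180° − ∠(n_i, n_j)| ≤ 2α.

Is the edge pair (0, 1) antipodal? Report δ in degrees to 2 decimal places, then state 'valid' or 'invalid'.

δ = 50.20°, valid

α = atan 0.5 = 26.57°;  2α = 53.13°
edge 0: e_0 = (+5.18, +0.63);  n_0 = (+0.1207, -0.9927)
edge 1: e_1 = (-2.55, +2.40);  n_1 = (+0.6854, +0.7282)
∠(n_0, n_1) = 129.80°
δ = |180° − 129.80°| = 50.20°
50.20° ≤ 2α = 53.13°  →  valid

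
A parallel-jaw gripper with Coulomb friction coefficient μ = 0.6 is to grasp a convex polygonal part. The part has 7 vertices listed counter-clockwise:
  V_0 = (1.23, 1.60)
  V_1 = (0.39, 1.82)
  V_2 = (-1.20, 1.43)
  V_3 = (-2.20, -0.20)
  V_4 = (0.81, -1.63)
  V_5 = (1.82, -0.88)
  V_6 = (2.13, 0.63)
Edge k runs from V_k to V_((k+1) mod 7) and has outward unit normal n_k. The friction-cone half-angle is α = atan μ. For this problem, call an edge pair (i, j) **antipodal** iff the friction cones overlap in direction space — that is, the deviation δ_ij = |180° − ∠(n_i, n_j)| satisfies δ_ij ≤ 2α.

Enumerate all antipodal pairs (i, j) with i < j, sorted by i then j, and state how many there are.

α = atan 0.6 = 30.96°;  2α = 61.93°
n_0 = (+0.2534, +0.9674)
n_1 = (-0.2382, +0.9712)
n_2 = (-0.8524, +0.5229)
n_3 = (-0.4291, -0.9032)
n_4 = (+0.5962, -0.8029)
n_5 = (+0.9796, -0.2011)
n_6 = (+0.7331, +0.6802)
  (0,1): δ = 151.54°  ·
  (0,2): δ = 106.85°  ·
  (0,3): δ = 10.74°  ✓
  (0,4): δ = 51.27°  ✓
  (0,5): δ = 93.07°  ·
  (0,6): δ = 147.53°  ·
  (1,2): δ = 135.31°  ·
  (1,3): δ = 39.19°  ✓
  (1,4): δ = 22.82°  ✓
  (1,5): δ = 64.62°  ·
  (1,6): δ = 119.07°  ·
  (2,3): δ = 83.88°  ·
  (2,4): δ = 21.87°  ✓
  (2,5): δ = 19.93°  ✓
  (2,6): δ = 74.39°  ·
  (3,4): δ = 117.99°  ·
  (3,5): δ = 76.19°  ·
  (3,6): δ = 21.73°  ✓
  (4,5): δ = 138.20°  ·
  (4,6): δ = 83.74°  ·
  (5,6): δ = 125.54°  ·
antipodal pairs: 7

count = 7; pairs: (0,3), (0,4), (1,3), (1,4), (2,4), (2,5), (3,6)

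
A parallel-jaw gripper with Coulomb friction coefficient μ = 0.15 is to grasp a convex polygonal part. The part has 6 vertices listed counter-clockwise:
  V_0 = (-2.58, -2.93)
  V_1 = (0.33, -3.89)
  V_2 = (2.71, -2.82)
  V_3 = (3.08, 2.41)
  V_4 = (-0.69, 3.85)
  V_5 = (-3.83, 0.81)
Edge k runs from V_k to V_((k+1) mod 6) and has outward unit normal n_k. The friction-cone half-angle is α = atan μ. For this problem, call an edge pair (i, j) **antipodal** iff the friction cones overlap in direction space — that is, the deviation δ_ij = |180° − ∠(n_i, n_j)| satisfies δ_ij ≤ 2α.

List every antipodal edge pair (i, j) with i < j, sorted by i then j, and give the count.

α = atan 0.15 = 8.53°;  2α = 17.06°
n_0 = (-0.3133, -0.9497)
n_1 = (+0.4100, -0.9121)
n_2 = (+0.9975, -0.0706)
n_3 = (+0.3568, +0.9342)
n_4 = (-0.6956, +0.7185)
n_5 = (-0.9484, -0.3170)
  (0,1): δ = 137.53°  ·
  (0,2): δ = 75.79°  ·
  (0,3): δ = 2.65°  ✓
  (0,4): δ = 62.33°  ·
  (0,5): δ = 126.74°  ·
  (1,2): δ = 118.25°  ·
  (1,3): δ = 45.11°  ·
  (1,4): δ = 19.87°  ·
  (1,5): δ = 84.27°  ·
  (2,3): δ = 106.86°  ·
  (2,4): δ = 41.88°  ·
  (2,5): δ = 22.53°  ·
  (3,4): δ = 115.02°  ·
  (3,5): δ = 50.61°  ·
  (4,5): δ = 115.59°  ·
antipodal pairs: 1

count = 1; pairs: (0,3)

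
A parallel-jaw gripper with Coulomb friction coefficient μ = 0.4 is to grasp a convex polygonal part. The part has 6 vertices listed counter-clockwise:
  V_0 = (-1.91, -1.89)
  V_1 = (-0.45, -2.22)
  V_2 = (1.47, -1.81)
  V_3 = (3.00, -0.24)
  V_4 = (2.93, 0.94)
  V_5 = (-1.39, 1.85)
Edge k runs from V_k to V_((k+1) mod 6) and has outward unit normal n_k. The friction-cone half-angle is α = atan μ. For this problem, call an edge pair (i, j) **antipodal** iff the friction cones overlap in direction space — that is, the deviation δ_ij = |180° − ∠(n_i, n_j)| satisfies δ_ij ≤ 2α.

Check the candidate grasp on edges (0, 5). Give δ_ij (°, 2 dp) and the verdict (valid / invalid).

δ = 94.82°, invalid

α = atan 0.4 = 21.80°;  2α = 43.60°
edge 0: e_0 = (+1.46, -0.33);  n_0 = (-0.2205, -0.9754)
edge 5: e_5 = (-0.52, -3.74);  n_5 = (-0.9905, +0.1377)
∠(n_0, n_5) = 85.18°
δ = |180° − 85.18°| = 94.82°
94.82° > 2α = 43.60°  →  invalid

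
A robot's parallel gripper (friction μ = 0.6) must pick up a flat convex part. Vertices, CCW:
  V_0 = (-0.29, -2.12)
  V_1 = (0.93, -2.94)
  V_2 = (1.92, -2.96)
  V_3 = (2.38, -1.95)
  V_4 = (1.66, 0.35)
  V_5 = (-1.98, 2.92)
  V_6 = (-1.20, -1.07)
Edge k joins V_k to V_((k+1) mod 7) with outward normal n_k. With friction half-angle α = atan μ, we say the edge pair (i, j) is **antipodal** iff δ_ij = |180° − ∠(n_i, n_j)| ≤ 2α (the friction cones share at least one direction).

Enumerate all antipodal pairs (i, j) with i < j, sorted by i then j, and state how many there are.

α = atan 0.6 = 30.96°;  2α = 61.93°
n_0 = (-0.5578, -0.8300)
n_1 = (-0.0202, -0.9998)
n_2 = (+0.9101, -0.4145)
n_3 = (+0.9543, +0.2987)
n_4 = (+0.5768, +0.8169)
n_5 = (-0.9814, -0.1919)
n_6 = (-0.7557, -0.6549)
  (0,1): δ = 147.25°  ·
  (0,2): δ = 80.58°  ·
  (0,3): δ = 38.71°  ✓
  (0,4): δ = 1.32°  ✓
  (0,5): δ = 134.97°  ·
  (0,6): δ = 164.82°  ·
  (1,2): δ = 113.33°  ·
  (1,3): δ = 71.46°  ·
  (1,4): δ = 34.07°  ✓
  (1,5): δ = 102.22°  ·
  (1,6): δ = 132.07°  ·
  (2,3): δ = 138.13°  ·
  (2,4): δ = 100.74°  ·
  (2,5): δ = 35.55°  ✓
  (2,6): δ = 65.40°  ·
  (3,4): δ = 142.61°  ·
  (3,5): δ = 6.32°  ✓
  (3,6): δ = 23.53°  ✓
  (4,5): δ = 43.72°  ✓
  (4,6): δ = 13.86°  ✓
  (5,6): δ = 150.15°  ·
antipodal pairs: 8

count = 8; pairs: (0,3), (0,4), (1,4), (2,5), (3,5), (3,6), (4,5), (4,6)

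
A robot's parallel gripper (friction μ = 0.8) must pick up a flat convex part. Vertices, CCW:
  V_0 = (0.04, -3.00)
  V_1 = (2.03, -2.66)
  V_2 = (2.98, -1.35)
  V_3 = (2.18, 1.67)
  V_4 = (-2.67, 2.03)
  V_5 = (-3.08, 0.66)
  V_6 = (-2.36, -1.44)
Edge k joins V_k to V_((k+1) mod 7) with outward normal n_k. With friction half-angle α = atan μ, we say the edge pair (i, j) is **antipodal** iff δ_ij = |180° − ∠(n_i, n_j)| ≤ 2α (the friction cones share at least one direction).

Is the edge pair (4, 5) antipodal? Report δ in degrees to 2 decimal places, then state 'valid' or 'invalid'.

δ = 144.41°, invalid

α = atan 0.8 = 38.66°;  2α = 77.32°
edge 4: e_4 = (-0.41, -1.37);  n_4 = (-0.9580, +0.2867)
edge 5: e_5 = (+0.72, -2.10);  n_5 = (-0.9459, -0.3243)
∠(n_4, n_5) = 35.59°
δ = |180° − 35.59°| = 144.41°
144.41° > 2α = 77.32°  →  invalid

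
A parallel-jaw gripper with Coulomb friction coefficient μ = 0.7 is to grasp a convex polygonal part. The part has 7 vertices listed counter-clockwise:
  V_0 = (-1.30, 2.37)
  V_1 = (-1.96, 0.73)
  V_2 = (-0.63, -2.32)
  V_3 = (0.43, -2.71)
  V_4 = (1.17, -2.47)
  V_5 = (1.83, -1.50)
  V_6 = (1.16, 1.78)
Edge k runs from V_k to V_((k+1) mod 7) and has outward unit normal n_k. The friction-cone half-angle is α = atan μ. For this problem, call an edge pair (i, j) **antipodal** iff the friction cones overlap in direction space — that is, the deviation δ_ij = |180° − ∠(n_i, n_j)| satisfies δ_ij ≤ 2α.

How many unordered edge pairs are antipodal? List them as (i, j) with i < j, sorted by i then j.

α = atan 0.7 = 34.99°;  2α = 69.98°
n_0 = (-0.9277, +0.3733)
n_1 = (-0.9166, -0.3997)
n_2 = (-0.3453, -0.9385)
n_3 = (+0.3085, -0.9512)
n_4 = (+0.8268, -0.5625)
n_5 = (+0.9798, +0.2001)
n_6 = (+0.2332, +0.9724)
  (0,1): δ = 134.52°  ·
  (0,2): δ = 88.28°  ·
  (0,3): δ = 50.11°  ✓
  (0,4): δ = 12.31°  ✓
  (0,5): δ = 33.47°  ✓
  (0,6): δ = 98.43°  ·
  (1,2): δ = 133.76°  ·
  (1,3): δ = 95.59°  ·
  (1,4): δ = 57.79°  ✓
  (1,5): δ = 12.02°  ✓
  (1,6): δ = 52.95°  ✓
  (2,3): δ = 141.83°  ·
  (2,4): δ = 104.03°  ·
  (2,5): δ = 58.26°  ✓
  (2,6): δ = 6.71°  ✓
  (3,4): δ = 142.20°  ·
  (3,5): δ = 96.42°  ·
  (3,6): δ = 31.46°  ✓
  (4,5): δ = 134.22°  ·
  (4,6): δ = 69.26°  ✓
  (5,6): δ = 115.03°  ·
antipodal pairs: 10

count = 10; pairs: (0,3), (0,4), (0,5), (1,4), (1,5), (1,6), (2,5), (2,6), (3,6), (4,6)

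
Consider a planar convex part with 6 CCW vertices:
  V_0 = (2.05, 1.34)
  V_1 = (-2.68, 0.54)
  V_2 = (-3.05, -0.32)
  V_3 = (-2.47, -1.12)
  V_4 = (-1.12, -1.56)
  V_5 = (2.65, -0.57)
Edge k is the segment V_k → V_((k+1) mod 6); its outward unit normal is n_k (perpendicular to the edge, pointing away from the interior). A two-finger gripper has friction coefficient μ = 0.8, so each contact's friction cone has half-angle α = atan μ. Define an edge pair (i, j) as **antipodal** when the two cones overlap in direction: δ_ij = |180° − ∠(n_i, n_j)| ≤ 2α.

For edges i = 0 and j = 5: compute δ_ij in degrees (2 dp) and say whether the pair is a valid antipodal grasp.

α = atan 0.8 = 38.66°;  2α = 77.32°
edge 0: e_0 = (-4.73, -0.80);  n_0 = (-0.1668, +0.9860)
edge 5: e_5 = (-0.60, +1.91);  n_5 = (+0.9540, +0.2997)
∠(n_0, n_5) = 82.16°
δ = |180° − 82.16°| = 97.84°
97.84° > 2α = 77.32°  →  invalid

δ = 97.84°, invalid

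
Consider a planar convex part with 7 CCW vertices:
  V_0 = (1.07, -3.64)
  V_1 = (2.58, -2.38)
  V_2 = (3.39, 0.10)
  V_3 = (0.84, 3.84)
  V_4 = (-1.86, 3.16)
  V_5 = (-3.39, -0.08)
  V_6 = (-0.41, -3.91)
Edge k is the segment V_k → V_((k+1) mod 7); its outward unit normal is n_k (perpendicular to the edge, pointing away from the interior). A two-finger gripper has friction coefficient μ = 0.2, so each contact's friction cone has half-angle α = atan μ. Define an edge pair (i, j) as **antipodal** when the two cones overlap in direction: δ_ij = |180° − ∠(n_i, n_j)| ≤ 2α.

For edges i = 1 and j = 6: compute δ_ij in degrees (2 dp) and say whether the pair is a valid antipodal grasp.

α = atan 0.2 = 11.31°;  2α = 22.62°
edge 1: e_1 = (+0.81, +2.48);  n_1 = (+0.9506, -0.3105)
edge 6: e_6 = (+1.48, +0.27);  n_6 = (+0.1795, -0.9838)
∠(n_1, n_6) = 61.57°
δ = |180° − 61.57°| = 118.43°
118.43° > 2α = 22.62°  →  invalid

δ = 118.43°, invalid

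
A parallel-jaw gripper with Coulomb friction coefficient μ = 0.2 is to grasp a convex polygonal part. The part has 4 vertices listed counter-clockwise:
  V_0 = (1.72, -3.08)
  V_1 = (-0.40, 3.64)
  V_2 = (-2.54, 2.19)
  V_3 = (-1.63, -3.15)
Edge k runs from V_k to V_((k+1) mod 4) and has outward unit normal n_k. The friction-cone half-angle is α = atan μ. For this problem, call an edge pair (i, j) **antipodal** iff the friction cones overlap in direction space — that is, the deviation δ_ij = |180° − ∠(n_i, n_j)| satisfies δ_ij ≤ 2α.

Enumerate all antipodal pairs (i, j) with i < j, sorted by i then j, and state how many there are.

α = atan 0.2 = 11.31°;  2α = 22.62°
n_0 = (+0.9537, +0.3009)
n_1 = (-0.5609, +0.8279)
n_2 = (-0.9858, -0.1680)
n_3 = (+0.0209, -0.9998)
  (0,1): δ = 73.39°  ·
  (0,2): δ = 7.84°  ✓
  (0,3): δ = 73.69°  ·
  (1,2): δ = 114.45°  ·
  (1,3): δ = 32.92°  ·
  (2,3): δ = 98.47°  ·
antipodal pairs: 1

count = 1; pairs: (0,2)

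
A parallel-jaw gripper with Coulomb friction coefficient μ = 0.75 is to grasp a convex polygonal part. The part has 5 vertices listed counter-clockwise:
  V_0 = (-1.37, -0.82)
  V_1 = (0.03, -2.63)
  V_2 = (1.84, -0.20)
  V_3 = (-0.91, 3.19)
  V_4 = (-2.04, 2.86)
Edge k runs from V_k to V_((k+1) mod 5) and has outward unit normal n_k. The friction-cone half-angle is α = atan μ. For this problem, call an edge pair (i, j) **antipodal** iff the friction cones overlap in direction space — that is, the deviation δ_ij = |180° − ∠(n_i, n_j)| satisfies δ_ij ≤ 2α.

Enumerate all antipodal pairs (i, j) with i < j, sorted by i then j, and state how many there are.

α = atan 0.75 = 36.87°;  2α = 73.74°
n_0 = (-0.7910, -0.6118)
n_1 = (+0.8020, -0.5974)
n_2 = (+0.7766, +0.6300)
n_3 = (-0.2803, +0.9599)
n_4 = (-0.9838, -0.1791)
  (0,1): δ = 74.40°  ·
  (0,2): δ = 1.33°  ✓
  (0,3): δ = 68.56°  ✓
  (0,4): δ = 152.60°  ·
  (1,2): δ = 104.27°  ·
  (1,3): δ = 37.04°  ✓
  (1,4): δ = 47.00°  ✓
  (2,3): δ = 112.77°  ·
  (2,4): δ = 28.73°  ✓
  (3,4): δ = 95.96°  ·
antipodal pairs: 5

count = 5; pairs: (0,2), (0,3), (1,3), (1,4), (2,4)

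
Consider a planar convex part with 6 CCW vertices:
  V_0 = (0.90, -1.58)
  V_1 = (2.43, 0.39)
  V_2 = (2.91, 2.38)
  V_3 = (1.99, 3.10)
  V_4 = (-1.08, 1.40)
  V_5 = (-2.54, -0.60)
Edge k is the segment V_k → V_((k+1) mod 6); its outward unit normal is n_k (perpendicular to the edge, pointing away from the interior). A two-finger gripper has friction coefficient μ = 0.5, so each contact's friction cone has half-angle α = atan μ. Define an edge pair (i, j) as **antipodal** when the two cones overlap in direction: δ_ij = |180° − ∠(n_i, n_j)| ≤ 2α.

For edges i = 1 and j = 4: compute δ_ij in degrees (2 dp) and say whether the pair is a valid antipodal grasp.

δ = 22.57°, valid

α = atan 0.5 = 26.57°;  2α = 53.13°
edge 1: e_1 = (+0.48, +1.99);  n_1 = (+0.9721, -0.2345)
edge 4: e_4 = (-1.46, -2.00);  n_4 = (-0.8077, +0.5896)
∠(n_1, n_4) = 157.43°
δ = |180° − 157.43°| = 22.57°
22.57° ≤ 2α = 53.13°  →  valid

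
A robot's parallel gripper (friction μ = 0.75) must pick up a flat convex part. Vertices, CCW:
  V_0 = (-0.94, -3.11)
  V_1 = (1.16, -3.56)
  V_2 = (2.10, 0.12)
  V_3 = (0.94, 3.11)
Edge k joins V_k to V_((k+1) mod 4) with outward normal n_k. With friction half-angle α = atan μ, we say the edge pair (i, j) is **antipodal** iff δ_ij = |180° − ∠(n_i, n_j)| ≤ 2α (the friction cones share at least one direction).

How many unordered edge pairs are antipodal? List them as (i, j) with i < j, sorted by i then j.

count = 3; pairs: (0,2), (1,3), (2,3)

α = atan 0.75 = 36.87°;  2α = 73.74°
n_0 = (-0.2095, -0.9778)
n_1 = (+0.9689, -0.2475)
n_2 = (+0.9323, +0.3617)
n_3 = (-0.9572, +0.2893)
  (0,1): δ = 92.23°  ·
  (0,2): δ = 56.70°  ✓
  (0,3): δ = 85.28°  ·
  (1,2): δ = 144.47°  ·
  (1,3): δ = 2.49°  ✓
  (2,3): δ = 38.02°  ✓
antipodal pairs: 3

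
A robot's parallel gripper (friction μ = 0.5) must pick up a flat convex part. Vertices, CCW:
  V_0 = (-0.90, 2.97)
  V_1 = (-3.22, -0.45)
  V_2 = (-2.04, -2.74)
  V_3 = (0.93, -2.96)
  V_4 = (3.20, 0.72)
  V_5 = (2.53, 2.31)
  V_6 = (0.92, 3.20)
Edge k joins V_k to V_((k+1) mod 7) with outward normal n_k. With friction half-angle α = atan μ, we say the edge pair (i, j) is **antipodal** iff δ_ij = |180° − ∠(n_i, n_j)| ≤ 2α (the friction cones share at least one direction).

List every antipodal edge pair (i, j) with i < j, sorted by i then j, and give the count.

count = 6; pairs: (0,3), (1,4), (1,5), (2,5), (2,6), (3,6)

α = atan 0.5 = 26.57°;  2α = 53.13°
n_0 = (-0.8276, +0.5614)
n_1 = (-0.8889, -0.4580)
n_2 = (-0.0739, -0.9973)
n_3 = (+0.8511, -0.5250)
n_4 = (+0.9215, +0.3883)
n_5 = (+0.4838, +0.8752)
n_6 = (-0.1254, +0.9921)
  (0,1): δ = 118.59°  ·
  (0,2): δ = 60.08°  ·
  (0,3): δ = 2.48°  ✓
  (0,4): δ = 57.00°  ·
  (0,5): δ = 95.22°  ·
  (0,6): δ = 131.35°  ·
  (1,2): δ = 121.50°  ·
  (1,3): δ = 58.93°  ·
  (1,4): δ = 4.41°  ✓
  (1,5): δ = 33.81°  ✓
  (1,6): δ = 69.94°  ·
  (2,3): δ = 117.43°  ·
  (2,4): δ = 62.91°  ·
  (2,5): δ = 24.70°  ✓
  (2,6): δ = 11.44°  ✓
  (3,4): δ = 125.48°  ·
  (3,5): δ = 87.27°  ·
  (3,6): δ = 51.13°  ✓
  (4,5): δ = 141.78°  ·
  (4,6): δ = 105.65°  ·
  (5,6): δ = 143.86°  ·
antipodal pairs: 6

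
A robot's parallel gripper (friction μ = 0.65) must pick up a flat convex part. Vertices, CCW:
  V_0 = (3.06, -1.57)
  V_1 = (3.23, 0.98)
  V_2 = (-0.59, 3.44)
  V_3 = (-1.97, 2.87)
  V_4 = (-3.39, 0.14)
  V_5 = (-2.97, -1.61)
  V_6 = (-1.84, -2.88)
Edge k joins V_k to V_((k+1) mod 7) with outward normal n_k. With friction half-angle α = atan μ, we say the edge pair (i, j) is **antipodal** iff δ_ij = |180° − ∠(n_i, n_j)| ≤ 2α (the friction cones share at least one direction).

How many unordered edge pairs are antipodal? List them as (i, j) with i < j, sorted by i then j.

α = atan 0.65 = 33.02°;  2α = 66.05°
n_0 = (+0.9978, -0.0665)
n_1 = (+0.5414, +0.8407)
n_2 = (-0.3818, +0.9243)
n_3 = (-0.8872, +0.4615)
n_4 = (-0.9724, -0.2334)
n_5 = (-0.7471, -0.6647)
n_6 = (+0.2583, -0.9661)
  (0,1): δ = 118.97°  ·
  (0,2): δ = 63.74°  ✓
  (0,3): δ = 23.67°  ✓
  (0,4): δ = 17.31°  ✓
  (0,5): δ = 45.48°  ✓
  (0,6): δ = 108.78°  ·
  (1,2): δ = 124.78°  ·
  (1,3): δ = 84.70°  ·
  (1,4): δ = 43.72°  ✓
  (1,5): δ = 15.56°  ✓
  (1,6): δ = 47.75°  ✓
  (2,3): δ = 139.92°  ·
  (2,4): δ = 98.95°  ·
  (2,5): δ = 70.78°  ·
  (2,6): δ = 7.47°  ✓
  (3,4): δ = 139.02°  ·
  (3,5): δ = 110.86°  ·
  (3,6): δ = 47.55°  ✓
  (4,5): δ = 151.83°  ·
  (4,6): δ = 88.53°  ·
  (5,6): δ = 116.69°  ·
antipodal pairs: 9

count = 9; pairs: (0,2), (0,3), (0,4), (0,5), (1,4), (1,5), (1,6), (2,6), (3,6)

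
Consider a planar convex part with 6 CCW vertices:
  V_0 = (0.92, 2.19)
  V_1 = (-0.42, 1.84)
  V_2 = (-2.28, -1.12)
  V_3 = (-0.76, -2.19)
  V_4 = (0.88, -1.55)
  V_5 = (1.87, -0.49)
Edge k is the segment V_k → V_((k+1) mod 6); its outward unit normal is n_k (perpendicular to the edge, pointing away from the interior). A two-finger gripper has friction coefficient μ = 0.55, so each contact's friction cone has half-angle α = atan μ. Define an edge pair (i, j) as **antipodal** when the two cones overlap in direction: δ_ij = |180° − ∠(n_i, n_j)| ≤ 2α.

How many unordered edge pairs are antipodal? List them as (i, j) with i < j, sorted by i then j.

count = 7; pairs: (0,2), (0,3), (0,4), (1,3), (1,4), (1,5), (2,5)

α = atan 0.55 = 28.81°;  2α = 57.62°
n_0 = (-0.2527, +0.9675)
n_1 = (-0.8467, +0.5321)
n_2 = (-0.5756, -0.8177)
n_3 = (+0.3635, -0.9316)
n_4 = (+0.7308, -0.6826)
n_5 = (+0.9425, +0.3341)
  (0,1): δ = 136.78°  ·
  (0,2): δ = 49.78°  ✓
  (0,3): δ = 6.68°  ✓
  (0,4): δ = 32.32°  ✓
  (0,5): δ = 94.88°  ·
  (1,2): δ = 93.00°  ·
  (1,3): δ = 36.54°  ✓
  (1,4): δ = 10.90°  ✓
  (1,5): δ = 51.66°  ✓
  (2,3): δ = 123.54°  ·
  (2,4): δ = 97.90°  ·
  (2,5): δ = 35.34°  ✓
  (3,4): δ = 154.36°  ·
  (3,5): δ = 91.80°  ·
  (4,5): δ = 117.44°  ·
antipodal pairs: 7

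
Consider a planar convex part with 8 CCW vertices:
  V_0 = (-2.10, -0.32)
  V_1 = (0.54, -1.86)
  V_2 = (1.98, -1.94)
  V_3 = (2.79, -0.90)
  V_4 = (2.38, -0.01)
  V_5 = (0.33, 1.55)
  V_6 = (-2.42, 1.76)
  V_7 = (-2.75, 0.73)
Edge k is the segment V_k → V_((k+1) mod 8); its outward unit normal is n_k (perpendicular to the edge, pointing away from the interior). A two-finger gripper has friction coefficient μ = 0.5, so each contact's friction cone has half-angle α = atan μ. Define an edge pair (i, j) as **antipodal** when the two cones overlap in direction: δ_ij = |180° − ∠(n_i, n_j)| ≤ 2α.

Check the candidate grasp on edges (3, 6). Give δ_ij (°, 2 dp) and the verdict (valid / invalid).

δ = 42.50°, valid

α = atan 0.5 = 26.57°;  2α = 53.13°
edge 3: e_3 = (-0.41, +0.89);  n_3 = (+0.9083, +0.4184)
edge 6: e_6 = (-0.33, -1.03);  n_6 = (-0.9523, +0.3051)
∠(n_3, n_6) = 137.50°
δ = |180° − 137.50°| = 42.50°
42.50° ≤ 2α = 53.13°  →  valid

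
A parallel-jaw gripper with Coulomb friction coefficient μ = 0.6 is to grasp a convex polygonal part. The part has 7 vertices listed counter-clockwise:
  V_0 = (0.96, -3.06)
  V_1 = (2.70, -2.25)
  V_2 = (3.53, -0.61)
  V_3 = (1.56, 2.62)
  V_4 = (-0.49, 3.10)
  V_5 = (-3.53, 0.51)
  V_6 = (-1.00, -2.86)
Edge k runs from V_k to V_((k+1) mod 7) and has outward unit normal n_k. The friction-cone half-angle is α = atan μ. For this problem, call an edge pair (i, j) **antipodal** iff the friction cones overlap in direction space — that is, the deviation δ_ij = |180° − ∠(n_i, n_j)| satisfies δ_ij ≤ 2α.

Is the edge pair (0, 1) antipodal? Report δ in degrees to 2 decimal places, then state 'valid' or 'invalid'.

δ = 141.81°, invalid

α = atan 0.6 = 30.96°;  2α = 61.93°
edge 0: e_0 = (+1.74, +0.81);  n_0 = (+0.4220, -0.9066)
edge 1: e_1 = (+0.83, +1.64);  n_1 = (+0.8922, -0.4516)
∠(n_0, n_1) = 38.19°
δ = |180° − 38.19°| = 141.81°
141.81° > 2α = 61.93°  →  invalid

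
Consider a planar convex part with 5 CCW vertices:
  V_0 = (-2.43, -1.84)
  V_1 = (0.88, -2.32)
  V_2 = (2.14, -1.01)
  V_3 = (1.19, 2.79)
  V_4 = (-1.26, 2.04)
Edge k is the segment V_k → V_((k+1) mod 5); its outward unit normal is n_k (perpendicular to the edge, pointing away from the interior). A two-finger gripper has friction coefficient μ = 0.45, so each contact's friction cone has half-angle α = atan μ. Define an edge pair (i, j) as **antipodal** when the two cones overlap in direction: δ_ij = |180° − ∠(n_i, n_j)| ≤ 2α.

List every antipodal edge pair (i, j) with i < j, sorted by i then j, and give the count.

α = atan 0.45 = 24.23°;  2α = 48.46°
n_0 = (-0.1435, -0.9896)
n_1 = (+0.7207, -0.6932)
n_2 = (+0.9701, +0.2425)
n_3 = (-0.2927, +0.9562)
n_4 = (-0.9574, +0.2887)
  (0,1): δ = 125.63°  ·
  (0,2): δ = 67.71°  ·
  (0,3): δ = 25.27°  ✓
  (0,4): δ = 81.47°  ·
  (1,2): δ = 122.08°  ·
  (1,3): δ = 29.09°  ✓
  (1,4): δ = 27.10°  ✓
  (2,3): δ = 87.02°  ·
  (2,4): δ = 30.82°  ✓
  (3,4): δ = 123.80°  ·
antipodal pairs: 4

count = 4; pairs: (0,3), (1,3), (1,4), (2,4)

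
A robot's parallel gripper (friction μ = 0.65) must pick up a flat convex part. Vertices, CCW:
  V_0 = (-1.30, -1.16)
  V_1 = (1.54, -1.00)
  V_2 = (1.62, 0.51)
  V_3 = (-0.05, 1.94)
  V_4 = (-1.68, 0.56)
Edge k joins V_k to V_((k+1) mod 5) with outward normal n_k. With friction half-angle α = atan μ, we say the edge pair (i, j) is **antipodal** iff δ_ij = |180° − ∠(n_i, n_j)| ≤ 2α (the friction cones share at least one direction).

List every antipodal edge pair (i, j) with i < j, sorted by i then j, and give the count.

α = atan 0.65 = 33.02°;  2α = 66.05°
n_0 = (+0.0562, -0.9984)
n_1 = (+0.9986, -0.0529)
n_2 = (+0.6504, +0.7596)
n_3 = (-0.6462, +0.7632)
n_4 = (-0.9765, -0.2157)
  (0,1): δ = 96.26°  ·
  (0,2): δ = 43.80°  ✓
  (0,3): δ = 37.03°  ✓
  (0,4): δ = 99.23°  ·
  (1,2): δ = 127.54°  ·
  (1,3): δ = 46.72°  ✓
  (1,4): δ = 15.49°  ✓
  (2,3): δ = 99.17°  ·
  (2,4): δ = 36.97°  ✓
  (3,4): δ = 117.79°  ·
antipodal pairs: 5

count = 5; pairs: (0,2), (0,3), (1,3), (1,4), (2,4)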